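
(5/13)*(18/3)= 30/13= 2.31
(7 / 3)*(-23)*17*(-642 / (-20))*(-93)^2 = -253293749.10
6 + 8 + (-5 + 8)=17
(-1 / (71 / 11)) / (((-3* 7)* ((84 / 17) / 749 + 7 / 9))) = 60027 / 6381977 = 0.01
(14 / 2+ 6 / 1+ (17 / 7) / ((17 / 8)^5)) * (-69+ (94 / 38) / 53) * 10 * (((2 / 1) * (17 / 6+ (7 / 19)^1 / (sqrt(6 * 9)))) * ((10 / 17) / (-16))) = 368067650725 * sqrt(6) / 27166123981+ 1104202952175 / 588739529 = 1908.72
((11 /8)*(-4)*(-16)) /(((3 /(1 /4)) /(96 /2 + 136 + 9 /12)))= 8129 /6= 1354.83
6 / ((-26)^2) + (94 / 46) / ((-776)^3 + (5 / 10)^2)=128971583363 / 14530805551522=0.01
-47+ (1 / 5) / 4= -939 / 20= -46.95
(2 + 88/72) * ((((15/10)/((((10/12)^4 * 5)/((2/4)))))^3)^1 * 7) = 20713444416/30517578125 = 0.68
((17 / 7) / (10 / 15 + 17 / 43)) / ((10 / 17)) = 37281 / 9590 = 3.89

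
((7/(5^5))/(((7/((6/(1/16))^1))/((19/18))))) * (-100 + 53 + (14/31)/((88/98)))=-4820072/3196875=-1.51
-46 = -46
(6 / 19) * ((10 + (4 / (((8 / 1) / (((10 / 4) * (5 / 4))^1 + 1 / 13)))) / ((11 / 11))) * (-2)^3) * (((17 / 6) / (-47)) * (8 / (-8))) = -2159 / 1222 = -1.77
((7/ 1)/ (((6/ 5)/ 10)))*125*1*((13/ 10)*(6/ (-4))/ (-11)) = 56875/ 44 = 1292.61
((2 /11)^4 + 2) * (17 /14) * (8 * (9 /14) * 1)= 8965188 /717409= 12.50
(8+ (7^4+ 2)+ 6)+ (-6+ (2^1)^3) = 2419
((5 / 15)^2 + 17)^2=23716 / 81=292.79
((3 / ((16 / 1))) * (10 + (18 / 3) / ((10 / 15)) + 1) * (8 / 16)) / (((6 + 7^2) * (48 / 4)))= 1 / 352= 0.00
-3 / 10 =-0.30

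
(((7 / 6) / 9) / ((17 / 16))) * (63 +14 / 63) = 31864 / 4131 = 7.71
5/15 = 1/3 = 0.33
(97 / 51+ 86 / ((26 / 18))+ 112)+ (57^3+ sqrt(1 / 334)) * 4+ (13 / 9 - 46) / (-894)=2 * sqrt(334) / 167+ 1317524078635 / 1778166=740945.71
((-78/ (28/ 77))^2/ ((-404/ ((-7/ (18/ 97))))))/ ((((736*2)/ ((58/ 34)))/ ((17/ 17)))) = 402661259/ 80877568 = 4.98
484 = 484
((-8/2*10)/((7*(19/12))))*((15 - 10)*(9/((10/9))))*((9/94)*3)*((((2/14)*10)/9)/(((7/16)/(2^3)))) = -37324800/306299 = -121.86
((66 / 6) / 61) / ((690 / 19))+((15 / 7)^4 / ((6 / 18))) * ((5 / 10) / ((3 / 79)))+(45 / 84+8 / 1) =170059903333 / 202116180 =841.40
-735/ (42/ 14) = -245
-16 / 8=-2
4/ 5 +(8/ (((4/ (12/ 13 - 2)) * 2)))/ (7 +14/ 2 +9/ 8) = 5732/ 7865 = 0.73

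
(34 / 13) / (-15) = -34 / 195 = -0.17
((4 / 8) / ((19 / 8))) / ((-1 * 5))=-0.04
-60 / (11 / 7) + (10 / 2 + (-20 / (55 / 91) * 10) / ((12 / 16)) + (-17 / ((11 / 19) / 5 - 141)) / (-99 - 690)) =-55105492525 / 116159736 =-474.39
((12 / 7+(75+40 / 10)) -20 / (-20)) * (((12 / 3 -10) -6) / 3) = -2288 / 7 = -326.86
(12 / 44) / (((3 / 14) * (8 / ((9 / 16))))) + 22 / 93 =21347 / 65472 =0.33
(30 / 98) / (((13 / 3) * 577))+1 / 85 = 371374 / 31241665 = 0.01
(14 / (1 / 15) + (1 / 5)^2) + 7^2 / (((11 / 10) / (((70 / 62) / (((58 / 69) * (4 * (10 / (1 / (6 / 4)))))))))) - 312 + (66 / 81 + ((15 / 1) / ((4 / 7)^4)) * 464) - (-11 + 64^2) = 6524703129973 / 106801200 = 61092.04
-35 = -35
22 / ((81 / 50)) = 1100 / 81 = 13.58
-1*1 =-1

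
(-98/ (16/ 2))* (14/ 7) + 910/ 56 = -33/ 4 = -8.25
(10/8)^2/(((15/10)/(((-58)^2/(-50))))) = -841/12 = -70.08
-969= -969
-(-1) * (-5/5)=-1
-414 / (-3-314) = 414 / 317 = 1.31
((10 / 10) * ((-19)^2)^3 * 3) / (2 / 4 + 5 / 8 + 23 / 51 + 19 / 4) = 57584158344 / 2581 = 22310793.62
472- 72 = 400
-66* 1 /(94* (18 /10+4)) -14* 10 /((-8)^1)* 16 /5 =76163 /1363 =55.88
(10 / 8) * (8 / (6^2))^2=5 / 81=0.06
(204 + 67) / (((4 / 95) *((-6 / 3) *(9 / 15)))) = -128725 / 24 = -5363.54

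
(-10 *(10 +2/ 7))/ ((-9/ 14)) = 160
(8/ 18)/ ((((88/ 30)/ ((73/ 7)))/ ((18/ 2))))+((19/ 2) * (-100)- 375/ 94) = -6802045/ 7238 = -939.77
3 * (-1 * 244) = -732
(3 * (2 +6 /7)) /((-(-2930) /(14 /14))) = 6 /2051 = 0.00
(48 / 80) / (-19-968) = -1 / 1645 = -0.00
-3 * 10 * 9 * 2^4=-4320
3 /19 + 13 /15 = 292 /285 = 1.02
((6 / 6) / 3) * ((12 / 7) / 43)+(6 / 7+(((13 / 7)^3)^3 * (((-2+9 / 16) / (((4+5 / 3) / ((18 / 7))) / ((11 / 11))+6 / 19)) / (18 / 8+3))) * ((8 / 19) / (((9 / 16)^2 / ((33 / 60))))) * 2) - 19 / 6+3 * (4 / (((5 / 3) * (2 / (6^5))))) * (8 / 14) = 4098084879432892807 / 256897115203050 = 15952.24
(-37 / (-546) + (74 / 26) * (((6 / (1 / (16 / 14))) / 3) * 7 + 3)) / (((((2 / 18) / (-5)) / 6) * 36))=-147815 / 364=-406.09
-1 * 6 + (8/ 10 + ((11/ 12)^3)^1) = -4.43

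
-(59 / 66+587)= -38801 / 66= -587.89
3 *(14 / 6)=7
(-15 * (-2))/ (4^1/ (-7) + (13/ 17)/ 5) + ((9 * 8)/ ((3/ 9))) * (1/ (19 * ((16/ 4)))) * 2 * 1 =-104086/ 1577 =-66.00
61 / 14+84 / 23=2579 / 322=8.01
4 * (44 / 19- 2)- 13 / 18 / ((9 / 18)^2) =-278 / 171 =-1.63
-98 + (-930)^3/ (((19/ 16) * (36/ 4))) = -1429969862/ 19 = -75261571.68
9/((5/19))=171/5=34.20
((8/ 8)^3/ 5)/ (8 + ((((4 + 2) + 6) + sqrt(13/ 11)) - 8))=0.02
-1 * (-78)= 78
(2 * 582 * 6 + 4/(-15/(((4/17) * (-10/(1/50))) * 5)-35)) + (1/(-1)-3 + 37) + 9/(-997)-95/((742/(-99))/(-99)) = 298164688383985/51746451526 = 5762.03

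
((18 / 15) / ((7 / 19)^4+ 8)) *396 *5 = 103214232 / 348323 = 296.32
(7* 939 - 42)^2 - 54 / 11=469193517 / 11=42653956.09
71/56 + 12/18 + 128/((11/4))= 89591/1848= 48.48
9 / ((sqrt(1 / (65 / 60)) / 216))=2023.38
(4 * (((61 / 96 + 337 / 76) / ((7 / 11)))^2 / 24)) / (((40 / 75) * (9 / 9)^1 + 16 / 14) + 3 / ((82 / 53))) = 303000194035 / 103558781952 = 2.93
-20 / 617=-0.03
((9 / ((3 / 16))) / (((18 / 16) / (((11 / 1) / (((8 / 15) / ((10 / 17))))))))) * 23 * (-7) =-83341.18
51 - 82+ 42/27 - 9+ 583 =4901/9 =544.56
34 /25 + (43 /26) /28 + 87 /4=421677 /18200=23.17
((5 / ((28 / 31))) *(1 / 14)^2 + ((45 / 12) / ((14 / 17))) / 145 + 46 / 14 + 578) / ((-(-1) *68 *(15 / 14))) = 7.98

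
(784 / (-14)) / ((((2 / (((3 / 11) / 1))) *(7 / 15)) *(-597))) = 60 / 2189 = 0.03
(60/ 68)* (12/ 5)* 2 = 72/ 17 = 4.24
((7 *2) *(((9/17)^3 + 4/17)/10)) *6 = 15834/4913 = 3.22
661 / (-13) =-661 / 13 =-50.85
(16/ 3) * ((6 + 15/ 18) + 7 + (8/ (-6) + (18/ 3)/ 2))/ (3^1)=248/ 9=27.56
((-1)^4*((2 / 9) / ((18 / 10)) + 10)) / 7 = 820 / 567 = 1.45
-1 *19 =-19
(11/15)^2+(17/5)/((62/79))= 67937/13950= 4.87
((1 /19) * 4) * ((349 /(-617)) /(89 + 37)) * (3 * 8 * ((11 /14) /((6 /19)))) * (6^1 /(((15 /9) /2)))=-61424 /151165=-0.41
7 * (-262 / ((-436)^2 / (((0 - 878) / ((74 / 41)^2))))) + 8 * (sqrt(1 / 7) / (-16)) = 676708403 / 260241424 - sqrt(7) / 14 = 2.41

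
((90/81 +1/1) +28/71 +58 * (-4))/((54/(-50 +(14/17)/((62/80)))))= 1891013065/9092331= 207.98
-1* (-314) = 314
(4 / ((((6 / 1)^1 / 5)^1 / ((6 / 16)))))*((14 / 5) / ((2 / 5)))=35 / 4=8.75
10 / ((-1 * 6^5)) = -5 / 3888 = -0.00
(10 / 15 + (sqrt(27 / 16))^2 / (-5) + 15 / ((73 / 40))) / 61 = 149767 / 1068720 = 0.14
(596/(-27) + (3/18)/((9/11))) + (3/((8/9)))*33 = 19333/216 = 89.50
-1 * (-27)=27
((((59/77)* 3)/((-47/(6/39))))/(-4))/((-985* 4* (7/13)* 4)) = -177/798496160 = -0.00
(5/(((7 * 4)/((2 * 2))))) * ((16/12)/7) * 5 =100/147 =0.68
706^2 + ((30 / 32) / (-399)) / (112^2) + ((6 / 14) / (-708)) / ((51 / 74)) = 40034947012529467 / 80321138688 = 498436.00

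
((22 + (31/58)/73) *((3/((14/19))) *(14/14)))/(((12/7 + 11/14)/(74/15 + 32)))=490401077/370475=1323.71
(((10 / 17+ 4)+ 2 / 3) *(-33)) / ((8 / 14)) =-5159 / 17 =-303.47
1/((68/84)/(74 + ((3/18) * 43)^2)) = 154.86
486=486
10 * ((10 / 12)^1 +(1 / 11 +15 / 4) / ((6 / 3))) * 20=18175 / 33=550.76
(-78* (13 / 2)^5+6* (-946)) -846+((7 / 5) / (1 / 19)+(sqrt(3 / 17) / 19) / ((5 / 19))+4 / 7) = -510452049 / 560+sqrt(51) / 85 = -911521.43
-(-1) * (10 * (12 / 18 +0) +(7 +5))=56 / 3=18.67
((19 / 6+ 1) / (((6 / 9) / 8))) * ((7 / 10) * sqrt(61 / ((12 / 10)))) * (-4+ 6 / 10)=-119 * sqrt(1830) / 6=-848.44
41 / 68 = 0.60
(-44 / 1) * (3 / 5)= -132 / 5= -26.40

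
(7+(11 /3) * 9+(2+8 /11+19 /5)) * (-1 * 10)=-5118 /11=-465.27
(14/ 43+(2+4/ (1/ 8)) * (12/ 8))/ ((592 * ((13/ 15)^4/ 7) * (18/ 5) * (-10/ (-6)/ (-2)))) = -260701875/ 727048816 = -0.36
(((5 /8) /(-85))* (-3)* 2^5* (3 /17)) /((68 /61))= 0.11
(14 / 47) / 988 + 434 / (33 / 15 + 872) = 34601 / 69654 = 0.50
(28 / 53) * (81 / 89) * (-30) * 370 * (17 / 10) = -42797160 / 4717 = -9072.96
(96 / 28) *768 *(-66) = -1216512 / 7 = -173787.43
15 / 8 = 1.88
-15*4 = -60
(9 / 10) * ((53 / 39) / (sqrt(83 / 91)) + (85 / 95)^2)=2601 / 3610 + 159 * sqrt(7553) / 10790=2.00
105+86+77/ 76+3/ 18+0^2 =192.18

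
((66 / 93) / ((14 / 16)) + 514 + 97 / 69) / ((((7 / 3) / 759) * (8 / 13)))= 3315876135 / 12152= 272866.70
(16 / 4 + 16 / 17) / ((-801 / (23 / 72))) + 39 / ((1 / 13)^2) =538497721 / 81702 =6591.00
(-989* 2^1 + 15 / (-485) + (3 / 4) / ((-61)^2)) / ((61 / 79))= -225606454495 / 88068628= -2561.71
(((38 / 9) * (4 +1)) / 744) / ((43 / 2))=0.00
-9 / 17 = -0.53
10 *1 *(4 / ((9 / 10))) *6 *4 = 3200 / 3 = 1066.67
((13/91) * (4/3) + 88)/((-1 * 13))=-1852/273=-6.78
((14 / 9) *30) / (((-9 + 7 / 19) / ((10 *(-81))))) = 179550 / 41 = 4379.27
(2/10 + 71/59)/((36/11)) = 253/590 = 0.43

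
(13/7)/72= 13/504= 0.03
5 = 5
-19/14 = -1.36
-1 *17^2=-289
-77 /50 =-1.54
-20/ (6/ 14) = -140/ 3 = -46.67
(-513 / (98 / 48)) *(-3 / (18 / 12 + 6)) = 24624 / 245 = 100.51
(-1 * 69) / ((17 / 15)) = -1035 / 17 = -60.88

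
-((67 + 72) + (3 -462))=320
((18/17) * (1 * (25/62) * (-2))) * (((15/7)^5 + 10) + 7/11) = -273164400/5731187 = -47.66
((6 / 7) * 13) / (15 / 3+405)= 39 / 1435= 0.03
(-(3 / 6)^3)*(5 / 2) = -5 / 16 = -0.31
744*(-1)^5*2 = -1488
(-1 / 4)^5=-1 / 1024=-0.00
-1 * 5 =-5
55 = 55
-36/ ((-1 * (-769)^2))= 36/ 591361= 0.00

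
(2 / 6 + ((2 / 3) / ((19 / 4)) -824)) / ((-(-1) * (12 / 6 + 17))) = -15647 / 361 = -43.34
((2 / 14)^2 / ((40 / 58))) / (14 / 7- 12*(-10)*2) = 29 / 237160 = 0.00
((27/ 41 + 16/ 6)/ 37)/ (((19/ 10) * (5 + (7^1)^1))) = 2045/ 518814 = 0.00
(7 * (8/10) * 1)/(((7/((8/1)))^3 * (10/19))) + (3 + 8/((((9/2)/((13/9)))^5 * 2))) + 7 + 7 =140509381199081/4271310891225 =32.90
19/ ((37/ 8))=152/ 37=4.11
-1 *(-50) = 50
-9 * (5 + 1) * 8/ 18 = -24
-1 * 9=-9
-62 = -62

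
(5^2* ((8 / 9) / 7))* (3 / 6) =100 / 63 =1.59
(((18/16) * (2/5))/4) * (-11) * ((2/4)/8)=-99/1280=-0.08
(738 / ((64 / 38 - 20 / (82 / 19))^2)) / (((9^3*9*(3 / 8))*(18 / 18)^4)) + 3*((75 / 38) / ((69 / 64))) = 6972962089588 / 1261741179519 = 5.53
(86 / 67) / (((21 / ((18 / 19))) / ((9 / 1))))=4644 / 8911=0.52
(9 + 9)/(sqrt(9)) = 6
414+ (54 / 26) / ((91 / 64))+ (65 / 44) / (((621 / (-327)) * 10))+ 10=9166800809 / 21549528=425.38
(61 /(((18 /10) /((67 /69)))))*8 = 163480 /621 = 263.25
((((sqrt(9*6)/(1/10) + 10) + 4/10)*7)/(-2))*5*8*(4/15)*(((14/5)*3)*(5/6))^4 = -2689120*sqrt(6) - 13983424/15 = -7519200.12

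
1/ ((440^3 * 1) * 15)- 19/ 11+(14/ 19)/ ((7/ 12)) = -11267519981/ 24277440000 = -0.46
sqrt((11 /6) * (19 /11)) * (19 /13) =19 * sqrt(114) /78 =2.60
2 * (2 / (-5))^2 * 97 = 776 / 25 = 31.04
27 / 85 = 0.32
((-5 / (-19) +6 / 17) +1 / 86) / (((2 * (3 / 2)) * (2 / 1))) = 17437 / 166668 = 0.10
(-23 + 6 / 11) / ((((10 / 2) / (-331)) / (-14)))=-1144598 / 55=-20810.87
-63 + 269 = 206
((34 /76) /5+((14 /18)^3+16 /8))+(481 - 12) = 65315773 /138510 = 471.56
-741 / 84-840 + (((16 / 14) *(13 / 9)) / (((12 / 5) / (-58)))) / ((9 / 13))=-6167461 / 6804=-906.45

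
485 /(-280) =-97 /56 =-1.73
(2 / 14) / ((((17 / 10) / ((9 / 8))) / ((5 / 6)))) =75 / 952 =0.08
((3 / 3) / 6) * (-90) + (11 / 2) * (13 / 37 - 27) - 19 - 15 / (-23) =-153108 / 851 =-179.92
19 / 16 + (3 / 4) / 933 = 5913 / 4976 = 1.19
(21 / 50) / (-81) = -0.01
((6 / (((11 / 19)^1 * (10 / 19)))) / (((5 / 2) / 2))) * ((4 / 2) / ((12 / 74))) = 53428 / 275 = 194.28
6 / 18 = 1 / 3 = 0.33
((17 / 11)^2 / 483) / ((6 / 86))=12427 / 175329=0.07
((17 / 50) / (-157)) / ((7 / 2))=-17 / 27475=-0.00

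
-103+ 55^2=2922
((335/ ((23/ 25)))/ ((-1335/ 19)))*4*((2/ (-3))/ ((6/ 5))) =636500/ 55269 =11.52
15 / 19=0.79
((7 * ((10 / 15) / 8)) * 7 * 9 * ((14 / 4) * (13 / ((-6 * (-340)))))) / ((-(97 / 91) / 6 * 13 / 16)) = -93639 / 16490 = -5.68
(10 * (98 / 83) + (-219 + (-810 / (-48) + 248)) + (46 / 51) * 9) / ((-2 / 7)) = -5199243 / 22576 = -230.30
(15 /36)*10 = 25 /6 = 4.17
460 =460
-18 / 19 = -0.95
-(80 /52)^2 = -400 /169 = -2.37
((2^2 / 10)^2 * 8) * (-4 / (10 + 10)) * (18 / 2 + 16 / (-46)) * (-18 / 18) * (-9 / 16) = -3582 / 2875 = -1.25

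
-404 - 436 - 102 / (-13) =-10818 / 13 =-832.15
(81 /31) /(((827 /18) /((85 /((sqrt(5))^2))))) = 24786 /25637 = 0.97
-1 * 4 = -4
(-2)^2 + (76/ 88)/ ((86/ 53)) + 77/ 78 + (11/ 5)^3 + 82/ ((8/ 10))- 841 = -6662434547/ 9223500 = -722.33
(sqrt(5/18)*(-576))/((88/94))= -1128*sqrt(10)/11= -324.28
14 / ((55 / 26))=364 / 55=6.62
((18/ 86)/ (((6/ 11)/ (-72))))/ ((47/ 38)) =-45144/ 2021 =-22.34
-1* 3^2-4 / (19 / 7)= -10.47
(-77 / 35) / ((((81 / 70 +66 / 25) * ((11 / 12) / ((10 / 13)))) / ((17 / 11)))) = -0.75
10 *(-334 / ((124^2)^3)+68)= 680.00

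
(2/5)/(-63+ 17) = -1/115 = -0.01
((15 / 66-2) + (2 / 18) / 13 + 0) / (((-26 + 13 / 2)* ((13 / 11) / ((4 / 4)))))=4541 / 59319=0.08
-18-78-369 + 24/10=-2313/5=-462.60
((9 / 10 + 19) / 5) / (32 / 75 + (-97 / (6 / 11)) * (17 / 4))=-796 / 151073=-0.01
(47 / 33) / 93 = 47 / 3069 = 0.02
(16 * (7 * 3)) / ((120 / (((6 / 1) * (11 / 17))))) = 924 / 85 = 10.87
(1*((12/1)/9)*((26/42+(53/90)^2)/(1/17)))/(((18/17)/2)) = 15826507/382725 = 41.35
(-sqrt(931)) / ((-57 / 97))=51.92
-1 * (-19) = 19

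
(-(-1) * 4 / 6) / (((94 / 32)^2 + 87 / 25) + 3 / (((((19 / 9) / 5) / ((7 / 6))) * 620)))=7539200 / 137088399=0.05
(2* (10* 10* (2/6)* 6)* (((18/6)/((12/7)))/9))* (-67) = -46900/9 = -5211.11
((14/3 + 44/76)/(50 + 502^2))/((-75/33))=-299/32652450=-0.00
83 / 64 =1.30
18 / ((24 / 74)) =111 / 2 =55.50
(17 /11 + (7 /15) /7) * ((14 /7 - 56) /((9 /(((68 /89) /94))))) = -18088 /230065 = -0.08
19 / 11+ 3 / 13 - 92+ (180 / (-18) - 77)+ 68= -109.04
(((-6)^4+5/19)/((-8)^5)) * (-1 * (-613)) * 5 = -75487885/622592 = -121.25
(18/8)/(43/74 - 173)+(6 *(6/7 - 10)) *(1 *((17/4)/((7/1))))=-13887231/416794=-33.32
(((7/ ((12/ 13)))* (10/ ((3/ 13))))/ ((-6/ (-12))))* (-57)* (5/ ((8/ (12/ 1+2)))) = -3933475/ 12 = -327789.58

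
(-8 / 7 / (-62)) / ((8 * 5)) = 1 / 2170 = 0.00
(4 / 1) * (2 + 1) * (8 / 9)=32 / 3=10.67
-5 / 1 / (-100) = 1 / 20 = 0.05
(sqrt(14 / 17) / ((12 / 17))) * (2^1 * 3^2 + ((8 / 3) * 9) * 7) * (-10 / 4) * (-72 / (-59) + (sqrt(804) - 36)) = -155 * sqrt(47838) / 2 + 79515 * sqrt(238) / 59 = 3840.76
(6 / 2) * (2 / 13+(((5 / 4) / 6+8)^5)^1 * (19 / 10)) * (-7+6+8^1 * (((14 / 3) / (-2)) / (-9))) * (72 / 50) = 2125333196384311 / 6469632000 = 328509.13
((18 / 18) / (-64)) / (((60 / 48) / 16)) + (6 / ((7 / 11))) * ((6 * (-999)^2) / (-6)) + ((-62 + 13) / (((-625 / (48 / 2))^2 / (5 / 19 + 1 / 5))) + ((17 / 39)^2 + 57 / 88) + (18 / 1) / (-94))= -15376881836951733146777 / 1634148140625000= -9409723.30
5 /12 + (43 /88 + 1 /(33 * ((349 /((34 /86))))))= 0.91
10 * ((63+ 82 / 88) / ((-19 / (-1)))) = 14065 / 418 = 33.65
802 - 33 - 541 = 228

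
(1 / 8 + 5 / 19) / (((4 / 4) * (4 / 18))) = 1.75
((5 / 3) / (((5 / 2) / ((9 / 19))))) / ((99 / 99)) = 6 / 19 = 0.32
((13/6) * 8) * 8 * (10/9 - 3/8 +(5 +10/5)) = 28964/27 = 1072.74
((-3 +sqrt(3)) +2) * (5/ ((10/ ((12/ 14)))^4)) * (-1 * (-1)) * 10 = -162/ 60025 +162 * sqrt(3)/ 60025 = 0.00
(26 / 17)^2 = 676 / 289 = 2.34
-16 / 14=-8 / 7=-1.14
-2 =-2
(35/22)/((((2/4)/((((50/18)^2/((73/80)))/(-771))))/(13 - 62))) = 85750000/50148153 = 1.71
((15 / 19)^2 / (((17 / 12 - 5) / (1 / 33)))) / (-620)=45 / 5293343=0.00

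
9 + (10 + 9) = 28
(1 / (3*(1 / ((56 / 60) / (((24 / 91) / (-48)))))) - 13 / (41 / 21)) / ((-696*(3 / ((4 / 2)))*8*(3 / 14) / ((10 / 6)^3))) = 20431775 / 124816464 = 0.16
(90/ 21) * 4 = 120/ 7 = 17.14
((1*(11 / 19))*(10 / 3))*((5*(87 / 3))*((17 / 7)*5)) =1355750 / 399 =3397.87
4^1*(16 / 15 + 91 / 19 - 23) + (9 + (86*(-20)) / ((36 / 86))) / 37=-5674789 / 31635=-179.38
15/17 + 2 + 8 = 185/17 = 10.88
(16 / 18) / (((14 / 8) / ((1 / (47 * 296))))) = 4 / 109557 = 0.00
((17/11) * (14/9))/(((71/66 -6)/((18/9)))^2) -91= -90.60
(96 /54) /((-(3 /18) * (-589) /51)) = 544 /589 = 0.92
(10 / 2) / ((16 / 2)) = 5 / 8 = 0.62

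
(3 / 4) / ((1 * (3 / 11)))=11 / 4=2.75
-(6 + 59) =-65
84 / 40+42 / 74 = 987 / 370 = 2.67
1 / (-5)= -1 / 5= -0.20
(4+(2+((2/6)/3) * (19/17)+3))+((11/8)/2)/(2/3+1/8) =58097/5814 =9.99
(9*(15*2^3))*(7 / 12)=630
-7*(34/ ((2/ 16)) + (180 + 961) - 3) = -9870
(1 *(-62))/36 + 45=779/18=43.28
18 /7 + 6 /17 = 2.92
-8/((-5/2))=16/5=3.20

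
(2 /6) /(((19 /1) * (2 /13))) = 13 /114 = 0.11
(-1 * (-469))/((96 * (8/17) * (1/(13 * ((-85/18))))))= -637.31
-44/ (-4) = 11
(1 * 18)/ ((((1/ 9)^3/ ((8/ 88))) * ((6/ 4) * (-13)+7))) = -26244/ 275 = -95.43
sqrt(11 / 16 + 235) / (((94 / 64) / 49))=1176 * sqrt(419) / 47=512.17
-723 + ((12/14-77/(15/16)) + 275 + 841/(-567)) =-530.76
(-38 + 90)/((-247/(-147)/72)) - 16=42032/19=2212.21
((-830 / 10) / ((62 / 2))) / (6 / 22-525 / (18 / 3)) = 1826 / 59489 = 0.03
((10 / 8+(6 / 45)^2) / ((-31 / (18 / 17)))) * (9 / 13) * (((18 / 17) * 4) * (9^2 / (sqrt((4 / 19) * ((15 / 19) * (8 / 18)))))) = -37.84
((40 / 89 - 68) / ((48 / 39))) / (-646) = 0.08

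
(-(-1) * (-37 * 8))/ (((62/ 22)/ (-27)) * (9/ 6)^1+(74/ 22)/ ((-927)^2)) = 5595950448/ 2959837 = 1890.63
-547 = -547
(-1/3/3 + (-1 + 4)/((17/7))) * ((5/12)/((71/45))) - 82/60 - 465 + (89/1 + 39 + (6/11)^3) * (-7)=-65700397577/48195510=-1363.21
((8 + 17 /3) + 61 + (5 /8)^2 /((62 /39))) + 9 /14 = 6295867 /83328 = 75.56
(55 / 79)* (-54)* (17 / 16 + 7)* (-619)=118578735 / 632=187624.58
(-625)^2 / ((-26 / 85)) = -33203125 / 26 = -1277043.27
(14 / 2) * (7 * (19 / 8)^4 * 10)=31928645 / 2048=15590.16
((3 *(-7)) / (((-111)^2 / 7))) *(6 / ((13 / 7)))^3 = -1210104 / 3007693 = -0.40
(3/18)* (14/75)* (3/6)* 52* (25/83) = 182/747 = 0.24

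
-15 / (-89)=15 / 89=0.17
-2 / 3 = -0.67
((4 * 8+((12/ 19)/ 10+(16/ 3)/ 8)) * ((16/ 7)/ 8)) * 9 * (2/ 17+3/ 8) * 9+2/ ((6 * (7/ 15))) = 603809/ 1615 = 373.88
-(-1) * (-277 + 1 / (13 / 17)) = -3584 / 13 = -275.69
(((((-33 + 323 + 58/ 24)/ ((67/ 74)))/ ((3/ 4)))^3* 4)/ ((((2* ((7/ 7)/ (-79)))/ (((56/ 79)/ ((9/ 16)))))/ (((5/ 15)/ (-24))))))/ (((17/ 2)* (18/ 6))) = 7843741595836292608/ 905747473737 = 8659965.19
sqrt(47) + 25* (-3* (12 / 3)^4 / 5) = -3840 + sqrt(47) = -3833.14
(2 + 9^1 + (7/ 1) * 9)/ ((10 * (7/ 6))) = 222/ 35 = 6.34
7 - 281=-274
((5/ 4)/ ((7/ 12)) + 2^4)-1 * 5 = 92/ 7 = 13.14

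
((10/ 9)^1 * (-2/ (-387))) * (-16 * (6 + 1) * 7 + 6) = -4.47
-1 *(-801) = 801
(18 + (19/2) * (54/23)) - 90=-1143/23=-49.70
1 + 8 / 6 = 7 / 3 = 2.33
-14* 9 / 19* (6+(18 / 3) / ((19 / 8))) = -20412 / 361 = -56.54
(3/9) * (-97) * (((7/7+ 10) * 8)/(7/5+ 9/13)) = -69355/51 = -1359.90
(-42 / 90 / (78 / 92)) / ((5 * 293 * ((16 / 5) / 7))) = -1127 / 1371240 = -0.00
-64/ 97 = -0.66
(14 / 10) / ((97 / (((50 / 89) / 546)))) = 5 / 336687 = 0.00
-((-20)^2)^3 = -64000000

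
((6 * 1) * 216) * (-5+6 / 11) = -63504 / 11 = -5773.09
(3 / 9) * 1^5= 1 / 3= 0.33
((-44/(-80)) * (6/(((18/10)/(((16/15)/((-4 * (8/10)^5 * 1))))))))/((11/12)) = -1.63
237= 237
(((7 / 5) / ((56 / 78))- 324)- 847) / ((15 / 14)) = -163667 / 150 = -1091.11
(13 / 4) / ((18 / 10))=1.81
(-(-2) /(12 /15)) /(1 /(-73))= -365 /2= -182.50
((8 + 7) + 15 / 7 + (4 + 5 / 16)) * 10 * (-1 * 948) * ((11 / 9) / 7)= -35513.72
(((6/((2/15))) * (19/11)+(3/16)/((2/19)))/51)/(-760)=-491/239360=-0.00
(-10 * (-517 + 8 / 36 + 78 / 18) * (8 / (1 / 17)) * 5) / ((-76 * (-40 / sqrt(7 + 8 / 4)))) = 196010 / 57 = 3438.77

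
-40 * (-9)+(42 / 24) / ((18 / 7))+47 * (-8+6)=19201 / 72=266.68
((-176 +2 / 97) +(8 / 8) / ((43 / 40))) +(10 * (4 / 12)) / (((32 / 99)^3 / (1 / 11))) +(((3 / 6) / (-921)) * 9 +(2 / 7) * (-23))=-25355321049375 / 146857639936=-172.65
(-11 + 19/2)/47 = -3/94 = -0.03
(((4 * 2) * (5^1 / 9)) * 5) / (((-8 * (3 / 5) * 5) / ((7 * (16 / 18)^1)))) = -1400 / 243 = -5.76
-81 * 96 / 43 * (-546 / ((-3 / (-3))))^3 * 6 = 7594259452416 / 43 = 176610684939.91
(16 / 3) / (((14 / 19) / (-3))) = -152 / 7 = -21.71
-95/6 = -15.83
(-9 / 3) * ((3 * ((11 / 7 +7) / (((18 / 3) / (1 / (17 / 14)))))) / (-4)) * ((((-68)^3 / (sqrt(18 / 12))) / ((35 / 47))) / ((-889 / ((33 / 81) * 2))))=19124864 * sqrt(6) / 56007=836.43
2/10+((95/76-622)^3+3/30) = -76542062839/320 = -239193946.37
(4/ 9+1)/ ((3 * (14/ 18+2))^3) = 39/ 15625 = 0.00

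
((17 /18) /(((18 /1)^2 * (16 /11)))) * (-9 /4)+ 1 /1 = 1.00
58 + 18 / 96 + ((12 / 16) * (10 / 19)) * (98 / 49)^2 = 18169 / 304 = 59.77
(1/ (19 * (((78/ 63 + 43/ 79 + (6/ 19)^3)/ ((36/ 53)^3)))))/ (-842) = -13971115872/ 1293683268507319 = -0.00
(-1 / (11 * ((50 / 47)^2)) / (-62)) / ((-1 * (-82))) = 2209 / 139810000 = 0.00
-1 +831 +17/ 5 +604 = 7187/ 5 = 1437.40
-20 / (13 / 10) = -200 / 13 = -15.38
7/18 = 0.39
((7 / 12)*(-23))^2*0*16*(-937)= 0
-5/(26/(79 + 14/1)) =-465/26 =-17.88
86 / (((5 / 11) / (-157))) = -148522 / 5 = -29704.40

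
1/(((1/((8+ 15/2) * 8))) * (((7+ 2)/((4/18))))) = 248/81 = 3.06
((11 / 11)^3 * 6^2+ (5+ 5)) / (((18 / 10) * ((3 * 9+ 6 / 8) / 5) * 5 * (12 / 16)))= 3680 / 2997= 1.23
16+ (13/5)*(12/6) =106/5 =21.20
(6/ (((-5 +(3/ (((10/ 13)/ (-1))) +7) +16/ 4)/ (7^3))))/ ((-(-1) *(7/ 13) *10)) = 182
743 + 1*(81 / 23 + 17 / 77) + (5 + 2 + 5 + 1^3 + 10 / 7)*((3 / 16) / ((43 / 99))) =131065167 / 174064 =752.97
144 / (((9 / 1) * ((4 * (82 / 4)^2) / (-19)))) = -304 / 1681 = -0.18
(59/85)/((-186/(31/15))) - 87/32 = -333719/122400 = -2.73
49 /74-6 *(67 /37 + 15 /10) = -1421 /74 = -19.20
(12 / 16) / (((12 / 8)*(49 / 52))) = 26 / 49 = 0.53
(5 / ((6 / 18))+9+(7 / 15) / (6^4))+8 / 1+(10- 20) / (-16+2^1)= 4451809 / 136080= 32.71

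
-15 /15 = -1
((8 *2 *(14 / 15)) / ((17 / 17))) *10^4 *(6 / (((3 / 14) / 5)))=62720000 / 3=20906666.67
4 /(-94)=-0.04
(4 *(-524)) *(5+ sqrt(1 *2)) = -10480 - 2096 *sqrt(2) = -13444.19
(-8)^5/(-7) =32768/7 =4681.14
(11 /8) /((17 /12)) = 0.97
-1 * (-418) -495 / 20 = 1573 / 4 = 393.25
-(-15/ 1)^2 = -225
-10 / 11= -0.91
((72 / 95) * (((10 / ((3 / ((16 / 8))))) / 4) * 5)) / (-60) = -2 / 19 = -0.11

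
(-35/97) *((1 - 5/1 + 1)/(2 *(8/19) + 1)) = 57/97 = 0.59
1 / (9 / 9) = 1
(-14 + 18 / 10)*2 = -122 / 5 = -24.40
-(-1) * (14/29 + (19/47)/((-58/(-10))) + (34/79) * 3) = 198513/107677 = 1.84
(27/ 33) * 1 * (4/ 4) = 9/ 11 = 0.82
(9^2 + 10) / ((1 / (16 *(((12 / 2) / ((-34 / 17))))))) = -4368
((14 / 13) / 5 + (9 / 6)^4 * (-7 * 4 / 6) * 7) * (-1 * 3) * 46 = 5925927 / 260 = 22792.03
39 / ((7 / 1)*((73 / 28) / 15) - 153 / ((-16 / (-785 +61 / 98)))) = -917280 / 176385739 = -0.01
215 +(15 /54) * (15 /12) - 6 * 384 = -150383 /72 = -2088.65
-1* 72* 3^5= -17496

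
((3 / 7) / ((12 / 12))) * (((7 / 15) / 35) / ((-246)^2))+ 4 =42361201 / 10590300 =4.00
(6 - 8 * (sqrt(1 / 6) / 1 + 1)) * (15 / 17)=-20 * sqrt(6) / 17 - 30 / 17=-4.65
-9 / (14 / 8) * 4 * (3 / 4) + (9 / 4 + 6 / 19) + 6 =-3651 / 532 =-6.86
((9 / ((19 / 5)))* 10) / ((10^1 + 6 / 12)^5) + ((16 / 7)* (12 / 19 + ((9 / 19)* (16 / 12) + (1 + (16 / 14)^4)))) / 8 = 1.13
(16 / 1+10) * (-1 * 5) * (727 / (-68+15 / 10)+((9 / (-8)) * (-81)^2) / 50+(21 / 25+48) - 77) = 129131977 / 5320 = 24272.93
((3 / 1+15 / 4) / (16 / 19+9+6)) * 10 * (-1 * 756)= -138510 / 43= -3221.16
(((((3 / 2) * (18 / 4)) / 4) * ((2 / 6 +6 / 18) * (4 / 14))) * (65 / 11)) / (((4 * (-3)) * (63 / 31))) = -2015 / 25872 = -0.08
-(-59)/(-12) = -59/12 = -4.92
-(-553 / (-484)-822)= 397295 / 484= 820.86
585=585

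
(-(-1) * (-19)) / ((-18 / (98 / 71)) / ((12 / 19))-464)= 0.04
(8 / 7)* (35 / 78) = 20 / 39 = 0.51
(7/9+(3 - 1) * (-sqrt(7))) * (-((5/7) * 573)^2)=-912025/7+16416450 * sqrt(7)/49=756115.70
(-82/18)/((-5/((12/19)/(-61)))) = -164/17385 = -0.01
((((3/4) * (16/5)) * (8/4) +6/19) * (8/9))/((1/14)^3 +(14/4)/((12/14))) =3556224/3193615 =1.11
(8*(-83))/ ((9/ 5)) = -3320/ 9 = -368.89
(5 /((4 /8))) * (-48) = -480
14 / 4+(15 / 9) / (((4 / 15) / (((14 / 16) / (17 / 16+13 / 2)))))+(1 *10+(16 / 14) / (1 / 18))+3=32012 / 847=37.79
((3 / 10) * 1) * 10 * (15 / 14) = 45 / 14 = 3.21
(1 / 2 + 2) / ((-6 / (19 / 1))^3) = -34295 / 432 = -79.39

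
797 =797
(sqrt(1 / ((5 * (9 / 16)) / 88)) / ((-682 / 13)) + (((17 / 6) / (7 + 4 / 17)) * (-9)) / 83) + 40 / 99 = 243629 / 673794 - 52 * sqrt(110) / 5115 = 0.25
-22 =-22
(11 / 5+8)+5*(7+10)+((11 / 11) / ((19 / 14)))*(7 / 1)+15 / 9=29077 / 285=102.02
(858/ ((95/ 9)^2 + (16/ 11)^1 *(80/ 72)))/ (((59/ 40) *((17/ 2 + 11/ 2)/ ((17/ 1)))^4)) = 31924983519/ 2853437237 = 11.19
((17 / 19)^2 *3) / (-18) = -289 / 2166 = -0.13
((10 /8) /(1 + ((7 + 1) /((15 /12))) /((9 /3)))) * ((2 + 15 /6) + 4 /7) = 5325 /2632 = 2.02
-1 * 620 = -620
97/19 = 5.11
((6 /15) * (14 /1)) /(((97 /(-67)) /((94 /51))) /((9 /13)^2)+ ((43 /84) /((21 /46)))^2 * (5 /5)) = -68591114928 /4672877285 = -14.68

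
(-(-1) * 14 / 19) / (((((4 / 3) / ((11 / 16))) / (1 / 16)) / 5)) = 1155 / 9728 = 0.12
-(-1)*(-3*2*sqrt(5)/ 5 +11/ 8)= 11/ 8 -6*sqrt(5)/ 5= -1.31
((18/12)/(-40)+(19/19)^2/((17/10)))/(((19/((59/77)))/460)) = 145199/14212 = 10.22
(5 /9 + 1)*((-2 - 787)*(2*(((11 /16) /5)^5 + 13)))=-78423950894891 /2457600000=-31910.79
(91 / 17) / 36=91 / 612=0.15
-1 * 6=-6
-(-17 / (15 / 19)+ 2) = 293 / 15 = 19.53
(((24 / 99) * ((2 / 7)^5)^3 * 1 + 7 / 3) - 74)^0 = 1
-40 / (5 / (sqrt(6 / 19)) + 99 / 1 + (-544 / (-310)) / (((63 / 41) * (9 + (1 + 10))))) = -18891224478000 / 46405300935113 + 158925375000 * sqrt(114) / 46405300935113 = -0.37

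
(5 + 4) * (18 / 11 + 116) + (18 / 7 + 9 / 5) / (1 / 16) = 434538 / 385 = 1128.67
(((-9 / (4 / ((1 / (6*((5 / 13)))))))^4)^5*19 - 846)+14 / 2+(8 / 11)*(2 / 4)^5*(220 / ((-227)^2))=-827.55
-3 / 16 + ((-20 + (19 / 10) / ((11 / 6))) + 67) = 42107 / 880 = 47.85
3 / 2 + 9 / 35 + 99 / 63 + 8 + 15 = 1843 / 70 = 26.33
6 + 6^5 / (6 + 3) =870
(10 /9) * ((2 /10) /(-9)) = -0.02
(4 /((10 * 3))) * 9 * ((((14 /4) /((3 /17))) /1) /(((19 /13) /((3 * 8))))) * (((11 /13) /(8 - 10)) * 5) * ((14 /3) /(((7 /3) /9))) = -14881.26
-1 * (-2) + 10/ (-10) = 1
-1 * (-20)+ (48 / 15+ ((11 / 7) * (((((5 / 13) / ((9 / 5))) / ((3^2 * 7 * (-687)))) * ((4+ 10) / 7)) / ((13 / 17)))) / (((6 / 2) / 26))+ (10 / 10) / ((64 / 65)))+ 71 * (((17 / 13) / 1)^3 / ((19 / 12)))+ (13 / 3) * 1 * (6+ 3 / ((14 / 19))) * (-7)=-19778286377688977 / 109267932795840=-181.01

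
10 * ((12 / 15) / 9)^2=32 / 405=0.08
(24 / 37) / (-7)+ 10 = 2566 / 259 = 9.91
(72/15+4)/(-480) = -11/600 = -0.02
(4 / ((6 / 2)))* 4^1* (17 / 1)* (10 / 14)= 64.76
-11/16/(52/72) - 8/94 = -5069/4888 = -1.04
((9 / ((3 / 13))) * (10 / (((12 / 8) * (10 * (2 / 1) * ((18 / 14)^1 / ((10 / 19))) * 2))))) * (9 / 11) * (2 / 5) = 182 / 209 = 0.87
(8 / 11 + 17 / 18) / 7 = 331 / 1386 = 0.24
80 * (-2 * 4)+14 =-626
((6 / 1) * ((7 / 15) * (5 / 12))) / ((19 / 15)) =35 / 38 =0.92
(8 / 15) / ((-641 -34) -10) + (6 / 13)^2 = 368548 / 1736475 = 0.21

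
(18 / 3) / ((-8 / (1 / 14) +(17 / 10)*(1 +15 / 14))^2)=117600 / 230644969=0.00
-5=-5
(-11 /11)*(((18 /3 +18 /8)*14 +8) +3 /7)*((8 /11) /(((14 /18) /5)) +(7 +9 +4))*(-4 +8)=-6593000 /539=-12231.91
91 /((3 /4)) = 364 /3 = 121.33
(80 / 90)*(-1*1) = -8 / 9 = -0.89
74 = 74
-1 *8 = -8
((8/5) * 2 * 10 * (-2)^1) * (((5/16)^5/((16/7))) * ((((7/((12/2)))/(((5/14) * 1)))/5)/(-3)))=42875/2359296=0.02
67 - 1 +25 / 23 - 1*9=1336 / 23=58.09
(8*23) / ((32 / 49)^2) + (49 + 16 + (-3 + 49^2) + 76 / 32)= 370791 / 128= 2896.80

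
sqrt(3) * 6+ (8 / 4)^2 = 4+ 6 * sqrt(3) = 14.39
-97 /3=-32.33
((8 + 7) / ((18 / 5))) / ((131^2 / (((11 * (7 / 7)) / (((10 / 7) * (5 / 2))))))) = 77 / 102966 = 0.00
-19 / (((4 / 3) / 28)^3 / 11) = -1935549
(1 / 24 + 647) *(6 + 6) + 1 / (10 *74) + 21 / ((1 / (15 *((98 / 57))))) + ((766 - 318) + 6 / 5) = 123099241 / 14060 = 8755.28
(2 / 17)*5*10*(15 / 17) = 1500 / 289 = 5.19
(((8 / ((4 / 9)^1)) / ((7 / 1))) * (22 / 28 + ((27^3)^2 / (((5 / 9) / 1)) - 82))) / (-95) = -439334783361 / 23275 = -18875823.13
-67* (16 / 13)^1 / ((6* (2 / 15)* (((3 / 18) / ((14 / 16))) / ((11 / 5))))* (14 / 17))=-37587 / 26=-1445.65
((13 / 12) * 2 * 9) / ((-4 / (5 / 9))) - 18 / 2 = -281 / 24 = -11.71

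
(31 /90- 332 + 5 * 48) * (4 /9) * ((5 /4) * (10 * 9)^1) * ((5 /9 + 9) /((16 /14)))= -12414745 /324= -38317.11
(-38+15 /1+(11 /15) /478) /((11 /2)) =-164899 /39435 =-4.18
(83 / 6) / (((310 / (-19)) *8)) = -1577 / 14880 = -0.11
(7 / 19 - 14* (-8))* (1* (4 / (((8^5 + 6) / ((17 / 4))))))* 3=15555 / 88958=0.17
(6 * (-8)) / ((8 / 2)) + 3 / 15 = -59 / 5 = -11.80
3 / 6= 1 / 2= 0.50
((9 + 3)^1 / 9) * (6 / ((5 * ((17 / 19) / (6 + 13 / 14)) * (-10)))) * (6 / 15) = -7372 / 14875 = -0.50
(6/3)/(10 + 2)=1/6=0.17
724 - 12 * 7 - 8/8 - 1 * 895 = -256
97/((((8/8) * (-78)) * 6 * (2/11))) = -1067/936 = -1.14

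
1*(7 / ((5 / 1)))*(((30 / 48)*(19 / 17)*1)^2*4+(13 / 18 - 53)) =-14660569 / 208080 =-70.46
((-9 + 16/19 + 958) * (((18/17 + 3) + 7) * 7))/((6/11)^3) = 7902763253/17442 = 453088.14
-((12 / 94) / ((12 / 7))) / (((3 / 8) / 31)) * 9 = -2604 / 47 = -55.40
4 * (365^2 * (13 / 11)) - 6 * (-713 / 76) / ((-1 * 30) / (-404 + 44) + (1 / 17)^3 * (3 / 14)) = 4533984471734 / 7191481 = 630466.03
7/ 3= 2.33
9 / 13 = 0.69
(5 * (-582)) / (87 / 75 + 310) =-9.35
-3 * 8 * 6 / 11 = -144 / 11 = -13.09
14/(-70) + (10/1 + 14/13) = 707/65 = 10.88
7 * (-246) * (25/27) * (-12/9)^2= -2834.57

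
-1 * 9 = -9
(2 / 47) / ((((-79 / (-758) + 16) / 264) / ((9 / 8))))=0.78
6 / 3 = 2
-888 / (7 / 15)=-13320 / 7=-1902.86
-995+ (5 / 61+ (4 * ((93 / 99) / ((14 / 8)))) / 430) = -3014153722 / 3029565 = -994.91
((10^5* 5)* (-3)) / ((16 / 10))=-937500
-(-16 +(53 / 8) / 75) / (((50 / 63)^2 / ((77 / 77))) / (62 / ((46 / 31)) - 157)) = -669426093 / 230000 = -2910.55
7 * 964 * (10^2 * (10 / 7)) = 964000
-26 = -26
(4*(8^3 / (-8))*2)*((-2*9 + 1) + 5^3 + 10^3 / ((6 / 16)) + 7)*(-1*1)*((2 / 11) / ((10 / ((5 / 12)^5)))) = 5215625 / 16038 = 325.20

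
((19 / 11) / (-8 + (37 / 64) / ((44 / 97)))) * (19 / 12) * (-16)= 369664 / 56817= 6.51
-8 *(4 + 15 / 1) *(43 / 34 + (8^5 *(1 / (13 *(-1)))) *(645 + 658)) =110328240652 / 221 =499222808.38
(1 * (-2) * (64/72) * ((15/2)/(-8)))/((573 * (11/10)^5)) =500000/276846669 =0.00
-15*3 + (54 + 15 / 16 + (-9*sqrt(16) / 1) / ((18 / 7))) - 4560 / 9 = -24515 / 48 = -510.73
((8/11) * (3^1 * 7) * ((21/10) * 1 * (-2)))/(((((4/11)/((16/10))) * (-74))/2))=7056/925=7.63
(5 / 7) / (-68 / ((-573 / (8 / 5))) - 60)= -14325 / 1199492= -0.01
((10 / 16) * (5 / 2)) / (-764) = -25 / 12224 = -0.00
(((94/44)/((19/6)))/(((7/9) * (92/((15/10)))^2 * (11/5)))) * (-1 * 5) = -285525/544844608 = -0.00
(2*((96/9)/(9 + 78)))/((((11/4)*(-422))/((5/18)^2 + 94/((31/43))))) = -41932256/1521116091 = -0.03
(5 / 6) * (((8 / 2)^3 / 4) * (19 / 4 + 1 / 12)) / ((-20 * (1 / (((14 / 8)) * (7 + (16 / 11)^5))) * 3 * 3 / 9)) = -147238133 / 1932612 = -76.19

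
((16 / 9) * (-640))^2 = 104857600 / 81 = 1294538.27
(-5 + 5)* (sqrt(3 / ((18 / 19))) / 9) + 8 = 8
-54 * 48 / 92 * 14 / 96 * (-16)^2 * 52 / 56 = -22464 / 23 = -976.70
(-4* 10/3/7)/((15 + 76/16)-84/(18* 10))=-800/8099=-0.10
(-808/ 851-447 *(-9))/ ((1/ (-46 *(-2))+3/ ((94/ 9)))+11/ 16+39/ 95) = 244522331600/ 84878333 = 2880.86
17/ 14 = 1.21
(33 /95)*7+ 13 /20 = 1171 /380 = 3.08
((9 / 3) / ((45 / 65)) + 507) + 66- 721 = -431 / 3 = -143.67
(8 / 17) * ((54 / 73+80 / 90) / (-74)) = -4280 / 413253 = -0.01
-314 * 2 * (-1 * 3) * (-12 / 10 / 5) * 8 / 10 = -45216 / 125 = -361.73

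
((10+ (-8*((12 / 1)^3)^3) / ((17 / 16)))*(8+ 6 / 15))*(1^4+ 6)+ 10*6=-194172854151384 / 85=-2284386519428.05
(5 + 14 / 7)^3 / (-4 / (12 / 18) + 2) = -343 / 4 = -85.75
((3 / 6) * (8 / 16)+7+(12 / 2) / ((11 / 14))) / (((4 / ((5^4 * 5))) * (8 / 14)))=20352.45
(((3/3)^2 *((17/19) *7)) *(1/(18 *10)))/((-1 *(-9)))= 119/30780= 0.00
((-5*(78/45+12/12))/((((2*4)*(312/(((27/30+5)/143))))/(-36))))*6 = 7257/148720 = 0.05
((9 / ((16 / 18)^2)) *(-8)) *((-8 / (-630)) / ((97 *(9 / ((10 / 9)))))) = -1 / 679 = -0.00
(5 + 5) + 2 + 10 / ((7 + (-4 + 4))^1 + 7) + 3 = 110 / 7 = 15.71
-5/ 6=-0.83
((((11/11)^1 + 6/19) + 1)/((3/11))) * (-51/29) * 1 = -8228/551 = -14.93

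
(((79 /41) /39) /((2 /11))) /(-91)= -869 /291018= -0.00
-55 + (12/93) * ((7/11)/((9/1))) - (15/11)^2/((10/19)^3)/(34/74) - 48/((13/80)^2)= -7373156904137/3879584280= -1900.50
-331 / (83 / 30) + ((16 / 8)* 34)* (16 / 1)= 80374 / 83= 968.36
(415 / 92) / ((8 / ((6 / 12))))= 415 / 1472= 0.28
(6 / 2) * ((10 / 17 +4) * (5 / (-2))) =-585 / 17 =-34.41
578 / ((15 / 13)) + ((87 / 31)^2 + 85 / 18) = 44415359 / 86490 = 513.53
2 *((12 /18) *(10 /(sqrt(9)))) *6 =80 /3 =26.67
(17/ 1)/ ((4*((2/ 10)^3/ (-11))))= -23375/ 4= -5843.75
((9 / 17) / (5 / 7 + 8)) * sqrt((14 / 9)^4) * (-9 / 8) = -343 / 2074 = -0.17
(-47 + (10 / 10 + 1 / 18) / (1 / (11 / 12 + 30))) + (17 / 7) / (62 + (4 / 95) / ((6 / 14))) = -191685869 / 13379688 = -14.33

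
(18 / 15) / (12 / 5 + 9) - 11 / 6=-197 / 114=-1.73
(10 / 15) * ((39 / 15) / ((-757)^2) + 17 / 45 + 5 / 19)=125613230 / 293974137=0.43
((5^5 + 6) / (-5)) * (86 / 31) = -8686 / 5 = -1737.20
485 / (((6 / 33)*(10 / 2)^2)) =1067 / 10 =106.70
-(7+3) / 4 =-5 / 2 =-2.50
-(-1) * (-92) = -92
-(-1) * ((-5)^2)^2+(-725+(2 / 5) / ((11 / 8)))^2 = 1590630506 / 3025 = 525828.27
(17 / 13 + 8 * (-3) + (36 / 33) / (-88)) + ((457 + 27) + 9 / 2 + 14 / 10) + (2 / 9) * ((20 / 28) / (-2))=231453608 / 495495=467.12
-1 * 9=-9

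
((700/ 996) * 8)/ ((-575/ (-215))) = 12040/ 5727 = 2.10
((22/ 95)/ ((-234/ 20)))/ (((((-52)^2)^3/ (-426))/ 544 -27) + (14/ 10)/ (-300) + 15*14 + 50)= 26554000/ 114140713012209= 0.00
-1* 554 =-554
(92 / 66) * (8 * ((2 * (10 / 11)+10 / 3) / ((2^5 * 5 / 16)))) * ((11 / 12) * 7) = 36.86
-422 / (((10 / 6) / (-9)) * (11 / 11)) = 2278.80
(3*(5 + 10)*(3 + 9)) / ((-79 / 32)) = -17280 / 79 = -218.73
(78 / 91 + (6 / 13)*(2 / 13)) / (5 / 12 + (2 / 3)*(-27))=-13176 / 249613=-0.05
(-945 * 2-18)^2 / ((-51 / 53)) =-64314864 / 17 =-3783227.29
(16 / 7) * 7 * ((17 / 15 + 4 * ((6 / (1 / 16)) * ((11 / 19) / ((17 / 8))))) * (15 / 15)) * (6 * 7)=114771104 / 1615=71065.70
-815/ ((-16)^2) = -815/ 256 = -3.18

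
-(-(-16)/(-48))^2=-1/9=-0.11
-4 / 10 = -2 / 5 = -0.40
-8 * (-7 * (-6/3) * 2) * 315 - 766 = -71326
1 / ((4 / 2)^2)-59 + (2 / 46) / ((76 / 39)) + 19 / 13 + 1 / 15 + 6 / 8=-19241371 / 340860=-56.45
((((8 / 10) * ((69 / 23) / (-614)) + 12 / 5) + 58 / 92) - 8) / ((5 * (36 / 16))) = -234118 / 529575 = -0.44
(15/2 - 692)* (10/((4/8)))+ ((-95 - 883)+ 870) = -13798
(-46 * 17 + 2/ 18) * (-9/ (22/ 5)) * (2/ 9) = 35185/ 99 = 355.40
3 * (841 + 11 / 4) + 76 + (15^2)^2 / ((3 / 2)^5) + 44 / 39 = 1446907 / 156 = 9275.04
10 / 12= 5 / 6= 0.83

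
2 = 2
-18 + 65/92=-1591/92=-17.29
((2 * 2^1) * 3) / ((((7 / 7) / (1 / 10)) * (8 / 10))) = 3 / 2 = 1.50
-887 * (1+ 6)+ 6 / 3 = -6207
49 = 49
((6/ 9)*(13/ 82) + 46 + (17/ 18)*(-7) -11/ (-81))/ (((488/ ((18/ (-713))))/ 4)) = -263225/ 32097834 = -0.01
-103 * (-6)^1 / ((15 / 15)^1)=618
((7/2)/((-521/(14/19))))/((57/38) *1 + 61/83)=-1162/524647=-0.00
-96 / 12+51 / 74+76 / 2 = 30.69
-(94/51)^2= -8836/2601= -3.40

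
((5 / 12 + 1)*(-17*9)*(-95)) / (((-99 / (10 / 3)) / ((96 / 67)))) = -2196400 / 2211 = -993.40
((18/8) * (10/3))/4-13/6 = -7/24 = -0.29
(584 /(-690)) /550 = -146 /94875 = -0.00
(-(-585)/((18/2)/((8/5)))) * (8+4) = 1248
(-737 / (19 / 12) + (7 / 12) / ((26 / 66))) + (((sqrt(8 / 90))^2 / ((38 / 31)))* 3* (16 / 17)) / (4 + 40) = -1285869229 / 2771340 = -463.99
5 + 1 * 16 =21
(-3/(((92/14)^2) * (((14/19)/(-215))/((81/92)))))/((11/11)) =6948585/389344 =17.85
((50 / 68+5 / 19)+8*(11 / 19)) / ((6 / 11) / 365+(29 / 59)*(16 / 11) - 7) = -0.90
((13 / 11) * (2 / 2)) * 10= 130 / 11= 11.82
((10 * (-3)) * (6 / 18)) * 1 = -10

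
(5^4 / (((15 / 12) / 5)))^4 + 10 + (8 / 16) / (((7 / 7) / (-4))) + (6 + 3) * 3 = 39062500000035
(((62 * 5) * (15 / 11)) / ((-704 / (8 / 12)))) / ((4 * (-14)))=0.01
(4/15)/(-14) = -0.02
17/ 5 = 3.40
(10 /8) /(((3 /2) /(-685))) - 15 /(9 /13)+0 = -1185 /2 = -592.50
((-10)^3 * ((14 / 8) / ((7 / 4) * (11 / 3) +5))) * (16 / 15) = -22400 / 137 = -163.50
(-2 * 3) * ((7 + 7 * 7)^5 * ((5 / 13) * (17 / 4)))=-70218301440 / 13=-5401407803.08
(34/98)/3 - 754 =-110821/147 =-753.88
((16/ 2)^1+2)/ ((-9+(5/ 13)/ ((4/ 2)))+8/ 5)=-1.39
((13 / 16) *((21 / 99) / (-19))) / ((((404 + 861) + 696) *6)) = -91 / 118036512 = -0.00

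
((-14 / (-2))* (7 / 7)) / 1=7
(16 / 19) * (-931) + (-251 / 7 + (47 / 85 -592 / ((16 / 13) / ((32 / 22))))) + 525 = -6505341 / 6545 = -993.94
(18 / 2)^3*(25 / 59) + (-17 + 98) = 23004 / 59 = 389.90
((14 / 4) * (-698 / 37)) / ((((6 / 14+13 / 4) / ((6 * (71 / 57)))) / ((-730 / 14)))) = 506482760 / 72409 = 6994.75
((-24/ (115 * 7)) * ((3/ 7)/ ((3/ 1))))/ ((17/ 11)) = -264/ 95795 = -0.00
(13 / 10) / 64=13 / 640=0.02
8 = 8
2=2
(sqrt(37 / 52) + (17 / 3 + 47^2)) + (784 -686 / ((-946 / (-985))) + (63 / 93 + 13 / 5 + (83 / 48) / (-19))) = sqrt(481) / 26 + 50984853341 / 22287760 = 2288.42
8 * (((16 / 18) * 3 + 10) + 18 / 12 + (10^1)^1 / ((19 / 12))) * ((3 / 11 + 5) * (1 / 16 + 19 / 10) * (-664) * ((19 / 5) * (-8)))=5647322656 / 165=34226197.92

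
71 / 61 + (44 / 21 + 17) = 25952 / 1281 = 20.26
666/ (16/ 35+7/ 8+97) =6.77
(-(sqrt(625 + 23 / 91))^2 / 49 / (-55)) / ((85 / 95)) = 1081062 / 4169165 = 0.26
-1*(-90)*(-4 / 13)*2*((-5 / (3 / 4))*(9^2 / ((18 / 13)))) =21600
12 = 12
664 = 664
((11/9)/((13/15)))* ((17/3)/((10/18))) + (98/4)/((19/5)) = 10291/494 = 20.83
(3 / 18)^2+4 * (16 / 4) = 577 / 36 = 16.03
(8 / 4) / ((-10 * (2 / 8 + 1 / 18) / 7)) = -252 / 55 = -4.58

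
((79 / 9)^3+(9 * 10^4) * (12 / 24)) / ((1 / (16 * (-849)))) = -150773520592 / 243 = -620467162.93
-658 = -658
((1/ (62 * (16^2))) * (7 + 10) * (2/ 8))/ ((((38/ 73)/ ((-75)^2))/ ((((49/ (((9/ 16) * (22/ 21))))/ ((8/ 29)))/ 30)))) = 1543028375/ 53075968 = 29.07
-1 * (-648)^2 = -419904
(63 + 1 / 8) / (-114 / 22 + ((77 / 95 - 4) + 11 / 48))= -7.75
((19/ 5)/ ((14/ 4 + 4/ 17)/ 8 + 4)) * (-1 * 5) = -5168/ 1215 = -4.25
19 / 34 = 0.56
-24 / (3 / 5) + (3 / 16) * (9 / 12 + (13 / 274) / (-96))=-5591805 / 140288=-39.86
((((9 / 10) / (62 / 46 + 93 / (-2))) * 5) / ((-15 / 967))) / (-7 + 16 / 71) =-4737333 / 4995185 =-0.95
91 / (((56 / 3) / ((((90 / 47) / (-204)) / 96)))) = -195 / 409088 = -0.00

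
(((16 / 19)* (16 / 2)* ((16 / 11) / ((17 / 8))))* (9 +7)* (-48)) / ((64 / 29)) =-5701632 / 3553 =-1604.74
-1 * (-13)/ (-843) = -13/ 843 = -0.02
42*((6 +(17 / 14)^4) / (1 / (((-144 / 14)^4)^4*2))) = 122838460944975739282101169368858624 / 11398895185373143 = 10776347965950229980.38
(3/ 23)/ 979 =3/ 22517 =0.00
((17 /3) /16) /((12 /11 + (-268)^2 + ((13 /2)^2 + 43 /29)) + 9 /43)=233189 /47319721212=0.00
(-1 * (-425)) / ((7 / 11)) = 667.86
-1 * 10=-10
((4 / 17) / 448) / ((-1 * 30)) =-1 / 57120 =-0.00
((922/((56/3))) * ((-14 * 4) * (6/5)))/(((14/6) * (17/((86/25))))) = -4281768/14875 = -287.85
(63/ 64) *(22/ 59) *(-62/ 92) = -0.25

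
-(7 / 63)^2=-1 / 81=-0.01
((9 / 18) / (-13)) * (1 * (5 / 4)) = -5 / 104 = -0.05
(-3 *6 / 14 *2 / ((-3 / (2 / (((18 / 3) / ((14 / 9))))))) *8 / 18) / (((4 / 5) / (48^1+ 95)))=2860 / 81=35.31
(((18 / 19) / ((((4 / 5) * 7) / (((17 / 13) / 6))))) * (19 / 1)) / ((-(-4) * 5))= 51 / 1456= 0.04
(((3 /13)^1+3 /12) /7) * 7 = 25 /52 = 0.48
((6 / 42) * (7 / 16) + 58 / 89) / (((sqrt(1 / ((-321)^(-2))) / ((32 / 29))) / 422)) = 286116 / 276167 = 1.04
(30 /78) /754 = 5 /9802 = 0.00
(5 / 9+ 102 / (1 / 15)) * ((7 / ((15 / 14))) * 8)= 2159920 / 27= 79997.04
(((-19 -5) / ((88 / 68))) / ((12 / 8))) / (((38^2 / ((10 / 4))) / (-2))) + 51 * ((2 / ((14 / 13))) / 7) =2641103 / 194579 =13.57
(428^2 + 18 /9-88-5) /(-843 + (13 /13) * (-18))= -61031 /287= -212.65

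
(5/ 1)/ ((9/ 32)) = 160/ 9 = 17.78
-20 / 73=-0.27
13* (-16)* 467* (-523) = 50802128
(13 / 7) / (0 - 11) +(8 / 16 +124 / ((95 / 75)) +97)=571231 / 2926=195.23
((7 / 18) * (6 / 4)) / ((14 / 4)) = 1 / 6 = 0.17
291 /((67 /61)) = 17751 /67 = 264.94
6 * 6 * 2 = 72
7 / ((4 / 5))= 35 / 4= 8.75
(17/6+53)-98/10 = 1381/30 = 46.03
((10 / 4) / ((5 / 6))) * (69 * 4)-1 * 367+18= 479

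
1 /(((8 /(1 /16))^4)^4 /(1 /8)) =1 /41538374868278621028243970633760768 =0.00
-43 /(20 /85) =-731 /4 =-182.75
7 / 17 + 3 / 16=163 / 272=0.60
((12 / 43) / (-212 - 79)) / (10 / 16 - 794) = 32 / 26473337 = 0.00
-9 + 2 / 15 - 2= -163 / 15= -10.87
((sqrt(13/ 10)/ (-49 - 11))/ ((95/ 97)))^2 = 122317/ 324900000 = 0.00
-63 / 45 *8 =-56 / 5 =-11.20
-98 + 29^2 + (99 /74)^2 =4078469 /5476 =744.79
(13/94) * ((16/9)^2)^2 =425984/308367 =1.38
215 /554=0.39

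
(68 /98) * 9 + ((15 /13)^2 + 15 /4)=375171 /33124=11.33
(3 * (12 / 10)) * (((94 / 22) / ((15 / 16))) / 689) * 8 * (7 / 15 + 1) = 24064 / 86125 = 0.28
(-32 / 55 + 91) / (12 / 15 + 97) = 4973 / 5379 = 0.92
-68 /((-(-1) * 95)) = -68 /95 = -0.72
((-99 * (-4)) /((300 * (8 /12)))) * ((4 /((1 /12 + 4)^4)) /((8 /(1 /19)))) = 0.00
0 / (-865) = 0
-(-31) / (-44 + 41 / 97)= -3007 / 4227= -0.71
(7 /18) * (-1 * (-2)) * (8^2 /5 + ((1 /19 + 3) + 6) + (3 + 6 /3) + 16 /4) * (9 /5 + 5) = 232526 /1425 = 163.18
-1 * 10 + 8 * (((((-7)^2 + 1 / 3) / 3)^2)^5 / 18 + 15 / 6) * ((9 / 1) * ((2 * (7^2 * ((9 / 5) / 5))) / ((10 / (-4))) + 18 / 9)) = -30535358307655062995855114 / 435848050125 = -70059641884132.80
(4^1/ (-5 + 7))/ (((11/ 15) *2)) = 15/ 11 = 1.36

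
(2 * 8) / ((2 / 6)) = 48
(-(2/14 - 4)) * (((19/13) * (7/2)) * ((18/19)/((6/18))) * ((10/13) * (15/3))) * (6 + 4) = 364500/169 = 2156.80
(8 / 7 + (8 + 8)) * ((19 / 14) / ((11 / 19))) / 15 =1444 / 539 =2.68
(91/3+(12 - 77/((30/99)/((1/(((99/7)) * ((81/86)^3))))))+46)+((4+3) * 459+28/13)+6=340737027154/103630995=3287.98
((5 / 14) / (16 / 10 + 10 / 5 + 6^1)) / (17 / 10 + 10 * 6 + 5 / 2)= 125 / 215712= 0.00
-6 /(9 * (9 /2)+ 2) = -12 /85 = -0.14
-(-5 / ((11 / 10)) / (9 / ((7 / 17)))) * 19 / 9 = 6650 / 15147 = 0.44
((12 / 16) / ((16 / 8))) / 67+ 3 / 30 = 283 / 2680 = 0.11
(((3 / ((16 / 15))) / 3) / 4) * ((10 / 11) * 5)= 375 / 352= 1.07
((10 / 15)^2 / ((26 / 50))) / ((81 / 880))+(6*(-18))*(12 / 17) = -10786192 / 161109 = -66.95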